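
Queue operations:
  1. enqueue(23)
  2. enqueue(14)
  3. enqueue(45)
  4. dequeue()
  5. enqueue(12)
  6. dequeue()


enqueue(23) -> [23]
enqueue(14) -> [23, 14]
enqueue(45) -> [23, 14, 45]
dequeue()->23, [14, 45]
enqueue(12) -> [14, 45, 12]
dequeue()->14, [45, 12]

Final queue: [45, 12]


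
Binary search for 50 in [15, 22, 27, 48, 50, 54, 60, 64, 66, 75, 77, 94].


Step 1: lo=0, hi=11, mid=5, val=54
Step 2: lo=0, hi=4, mid=2, val=27
Step 3: lo=3, hi=4, mid=3, val=48
Step 4: lo=4, hi=4, mid=4, val=50

Found at index 4


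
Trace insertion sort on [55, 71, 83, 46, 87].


Initial: [55, 71, 83, 46, 87]
Insert 71: [55, 71, 83, 46, 87]
Insert 83: [55, 71, 83, 46, 87]
Insert 46: [46, 55, 71, 83, 87]
Insert 87: [46, 55, 71, 83, 87]

Sorted: [46, 55, 71, 83, 87]


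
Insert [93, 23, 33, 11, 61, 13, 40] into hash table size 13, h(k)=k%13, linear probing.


Insert 93: h=2 -> slot 2
Insert 23: h=10 -> slot 10
Insert 33: h=7 -> slot 7
Insert 11: h=11 -> slot 11
Insert 61: h=9 -> slot 9
Insert 13: h=0 -> slot 0
Insert 40: h=1 -> slot 1

Table: [13, 40, 93, None, None, None, None, 33, None, 61, 23, 11, None]


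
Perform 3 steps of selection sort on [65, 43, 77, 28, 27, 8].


Initial: [65, 43, 77, 28, 27, 8]
Step 1: min=8 at 5
  Swap: [8, 43, 77, 28, 27, 65]
Step 2: min=27 at 4
  Swap: [8, 27, 77, 28, 43, 65]
Step 3: min=28 at 3
  Swap: [8, 27, 28, 77, 43, 65]

After 3 steps: [8, 27, 28, 77, 43, 65]


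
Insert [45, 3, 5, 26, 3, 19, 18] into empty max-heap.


Insert 45: [45]
Insert 3: [45, 3]
Insert 5: [45, 3, 5]
Insert 26: [45, 26, 5, 3]
Insert 3: [45, 26, 5, 3, 3]
Insert 19: [45, 26, 19, 3, 3, 5]
Insert 18: [45, 26, 19, 3, 3, 5, 18]

Final heap: [45, 26, 19, 3, 3, 5, 18]


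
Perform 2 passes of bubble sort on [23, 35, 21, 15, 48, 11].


Initial: [23, 35, 21, 15, 48, 11]
Pass 1: [23, 21, 15, 35, 11, 48] (3 swaps)
Pass 2: [21, 15, 23, 11, 35, 48] (3 swaps)

After 2 passes: [21, 15, 23, 11, 35, 48]


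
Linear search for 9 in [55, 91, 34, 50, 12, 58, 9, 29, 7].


i=0: 55!=9
i=1: 91!=9
i=2: 34!=9
i=3: 50!=9
i=4: 12!=9
i=5: 58!=9
i=6: 9==9 found!

Found at 6, 7 comps


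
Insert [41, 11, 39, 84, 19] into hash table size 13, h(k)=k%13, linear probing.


Insert 41: h=2 -> slot 2
Insert 11: h=11 -> slot 11
Insert 39: h=0 -> slot 0
Insert 84: h=6 -> slot 6
Insert 19: h=6, 1 probes -> slot 7

Table: [39, None, 41, None, None, None, 84, 19, None, None, None, 11, None]


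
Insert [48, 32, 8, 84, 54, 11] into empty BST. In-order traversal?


Insert 48: root
Insert 32: L from 48
Insert 8: L from 48 -> L from 32
Insert 84: R from 48
Insert 54: R from 48 -> L from 84
Insert 11: L from 48 -> L from 32 -> R from 8

In-order: [8, 11, 32, 48, 54, 84]


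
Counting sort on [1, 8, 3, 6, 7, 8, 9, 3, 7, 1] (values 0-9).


Input: [1, 8, 3, 6, 7, 8, 9, 3, 7, 1]
Counts: [0, 2, 0, 2, 0, 0, 1, 2, 2, 1]

Sorted: [1, 1, 3, 3, 6, 7, 7, 8, 8, 9]


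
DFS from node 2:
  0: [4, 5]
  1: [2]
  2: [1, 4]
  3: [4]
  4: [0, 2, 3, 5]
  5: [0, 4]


Visit 2, push [4, 1]
Visit 1, push []
Visit 4, push [5, 3, 0]
Visit 0, push [5]
Visit 5, push []
Visit 3, push []

DFS order: [2, 1, 4, 0, 5, 3]


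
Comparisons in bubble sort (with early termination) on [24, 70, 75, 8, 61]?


Algorithm: bubble sort (with early termination)
Input: [24, 70, 75, 8, 61]
Sorted: [8, 24, 61, 70, 75]

10


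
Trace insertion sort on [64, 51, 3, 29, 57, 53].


Initial: [64, 51, 3, 29, 57, 53]
Insert 51: [51, 64, 3, 29, 57, 53]
Insert 3: [3, 51, 64, 29, 57, 53]
Insert 29: [3, 29, 51, 64, 57, 53]
Insert 57: [3, 29, 51, 57, 64, 53]
Insert 53: [3, 29, 51, 53, 57, 64]

Sorted: [3, 29, 51, 53, 57, 64]


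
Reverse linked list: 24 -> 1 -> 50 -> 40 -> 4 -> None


Step 1: curr=24, set curr.next=prev(None) | reversed so far: 24
Step 2: curr=1, set curr.next=prev(24) | reversed so far: 1 -> 24
Step 3: curr=50, set curr.next=prev(1) | reversed so far: 50 -> 1 -> 24
Step 4: curr=40, set curr.next=prev(50) | reversed so far: 40 -> 50 -> 1 -> 24
Step 5: curr=4, set curr.next=prev(40) | reversed so far: 4 -> 40 -> 50 -> 1 -> 24

4 -> 40 -> 50 -> 1 -> 24 -> None


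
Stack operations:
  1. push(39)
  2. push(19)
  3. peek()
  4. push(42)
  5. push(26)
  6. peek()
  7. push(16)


push(39) -> [39]
push(19) -> [39, 19]
peek()->19
push(42) -> [39, 19, 42]
push(26) -> [39, 19, 42, 26]
peek()->26
push(16) -> [39, 19, 42, 26, 16]

Final stack: [39, 19, 42, 26, 16]


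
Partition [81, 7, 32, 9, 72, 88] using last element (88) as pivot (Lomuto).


Pivot: 88
  81 <= 88: advance i (no swap)
  7 <= 88: advance i (no swap)
  32 <= 88: advance i (no swap)
  9 <= 88: advance i (no swap)
  72 <= 88: advance i (no swap)
Place pivot at 5: [81, 7, 32, 9, 72, 88]

Partitioned: [81, 7, 32, 9, 72, 88]


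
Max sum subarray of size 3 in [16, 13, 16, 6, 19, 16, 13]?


[0:3]: 45
[1:4]: 35
[2:5]: 41
[3:6]: 41
[4:7]: 48

Max: 48 at [4:7]


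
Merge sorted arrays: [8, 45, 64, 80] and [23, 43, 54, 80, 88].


Take 8 from A
Take 23 from B
Take 43 from B
Take 45 from A
Take 54 from B
Take 64 from A
Take 80 from A

Merged: [8, 23, 43, 45, 54, 64, 80, 80, 88]


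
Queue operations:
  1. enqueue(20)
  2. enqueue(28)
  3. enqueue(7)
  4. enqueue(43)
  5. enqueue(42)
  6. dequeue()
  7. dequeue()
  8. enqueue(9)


enqueue(20) -> [20]
enqueue(28) -> [20, 28]
enqueue(7) -> [20, 28, 7]
enqueue(43) -> [20, 28, 7, 43]
enqueue(42) -> [20, 28, 7, 43, 42]
dequeue()->20, [28, 7, 43, 42]
dequeue()->28, [7, 43, 42]
enqueue(9) -> [7, 43, 42, 9]

Final queue: [7, 43, 42, 9]


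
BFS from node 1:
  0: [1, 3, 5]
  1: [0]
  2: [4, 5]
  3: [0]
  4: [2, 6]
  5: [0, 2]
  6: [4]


Visit 1, enqueue [0]
Visit 0, enqueue [3, 5]
Visit 3, enqueue []
Visit 5, enqueue [2]
Visit 2, enqueue [4]
Visit 4, enqueue [6]
Visit 6, enqueue []

BFS order: [1, 0, 3, 5, 2, 4, 6]


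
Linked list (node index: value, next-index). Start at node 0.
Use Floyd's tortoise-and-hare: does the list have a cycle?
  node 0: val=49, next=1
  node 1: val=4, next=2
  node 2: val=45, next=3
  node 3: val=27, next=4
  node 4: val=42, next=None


Floyd's tortoise (slow, +1) and hare (fast, +2):
  init: slow=0, fast=0
  step 1: slow=1, fast=2
  step 2: slow=2, fast=4
  step 3: fast -> None, no cycle

Cycle: no


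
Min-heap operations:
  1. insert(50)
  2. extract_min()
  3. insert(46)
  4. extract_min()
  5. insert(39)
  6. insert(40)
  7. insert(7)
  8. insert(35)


insert(50) -> [50]
extract_min()->50, []
insert(46) -> [46]
extract_min()->46, []
insert(39) -> [39]
insert(40) -> [39, 40]
insert(7) -> [7, 40, 39]
insert(35) -> [7, 35, 39, 40]

Final heap: [7, 35, 39, 40]


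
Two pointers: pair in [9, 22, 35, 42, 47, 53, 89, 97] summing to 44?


lo=0(9)+hi=7(97)=106
lo=0(9)+hi=6(89)=98
lo=0(9)+hi=5(53)=62
lo=0(9)+hi=4(47)=56
lo=0(9)+hi=3(42)=51
lo=0(9)+hi=2(35)=44

Yes: 9+35=44


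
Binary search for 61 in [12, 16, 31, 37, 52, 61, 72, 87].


Step 1: lo=0, hi=7, mid=3, val=37
Step 2: lo=4, hi=7, mid=5, val=61

Found at index 5


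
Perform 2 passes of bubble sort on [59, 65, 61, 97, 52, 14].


Initial: [59, 65, 61, 97, 52, 14]
Pass 1: [59, 61, 65, 52, 14, 97] (3 swaps)
Pass 2: [59, 61, 52, 14, 65, 97] (2 swaps)

After 2 passes: [59, 61, 52, 14, 65, 97]


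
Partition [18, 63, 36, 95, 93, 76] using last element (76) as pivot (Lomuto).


Pivot: 76
  18 <= 76: advance i (no swap)
  63 <= 76: advance i (no swap)
  36 <= 76: advance i (no swap)
Place pivot at 3: [18, 63, 36, 76, 93, 95]

Partitioned: [18, 63, 36, 76, 93, 95]


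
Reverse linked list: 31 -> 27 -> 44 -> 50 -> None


Step 1: curr=31, set curr.next=prev(None) | reversed so far: 31
Step 2: curr=27, set curr.next=prev(31) | reversed so far: 27 -> 31
Step 3: curr=44, set curr.next=prev(27) | reversed so far: 44 -> 27 -> 31
Step 4: curr=50, set curr.next=prev(44) | reversed so far: 50 -> 44 -> 27 -> 31

50 -> 44 -> 27 -> 31 -> None


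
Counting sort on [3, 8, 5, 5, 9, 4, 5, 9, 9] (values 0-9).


Input: [3, 8, 5, 5, 9, 4, 5, 9, 9]
Counts: [0, 0, 0, 1, 1, 3, 0, 0, 1, 3]

Sorted: [3, 4, 5, 5, 5, 8, 9, 9, 9]


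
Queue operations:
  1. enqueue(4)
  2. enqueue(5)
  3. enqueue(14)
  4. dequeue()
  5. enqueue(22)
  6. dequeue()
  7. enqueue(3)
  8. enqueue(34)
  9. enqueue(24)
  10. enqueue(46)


enqueue(4) -> [4]
enqueue(5) -> [4, 5]
enqueue(14) -> [4, 5, 14]
dequeue()->4, [5, 14]
enqueue(22) -> [5, 14, 22]
dequeue()->5, [14, 22]
enqueue(3) -> [14, 22, 3]
enqueue(34) -> [14, 22, 3, 34]
enqueue(24) -> [14, 22, 3, 34, 24]
enqueue(46) -> [14, 22, 3, 34, 24, 46]

Final queue: [14, 22, 3, 34, 24, 46]


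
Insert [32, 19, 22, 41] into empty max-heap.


Insert 32: [32]
Insert 19: [32, 19]
Insert 22: [32, 19, 22]
Insert 41: [41, 32, 22, 19]

Final heap: [41, 32, 22, 19]


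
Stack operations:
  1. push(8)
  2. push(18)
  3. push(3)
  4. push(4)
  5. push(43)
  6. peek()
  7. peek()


push(8) -> [8]
push(18) -> [8, 18]
push(3) -> [8, 18, 3]
push(4) -> [8, 18, 3, 4]
push(43) -> [8, 18, 3, 4, 43]
peek()->43
peek()->43

Final stack: [8, 18, 3, 4, 43]


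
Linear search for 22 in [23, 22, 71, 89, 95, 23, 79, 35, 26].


i=0: 23!=22
i=1: 22==22 found!

Found at 1, 2 comps


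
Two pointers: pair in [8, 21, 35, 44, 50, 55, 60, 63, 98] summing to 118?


lo=0(8)+hi=8(98)=106
lo=1(21)+hi=8(98)=119
lo=1(21)+hi=7(63)=84
lo=2(35)+hi=7(63)=98
lo=3(44)+hi=7(63)=107
lo=4(50)+hi=7(63)=113
lo=5(55)+hi=7(63)=118

Yes: 55+63=118


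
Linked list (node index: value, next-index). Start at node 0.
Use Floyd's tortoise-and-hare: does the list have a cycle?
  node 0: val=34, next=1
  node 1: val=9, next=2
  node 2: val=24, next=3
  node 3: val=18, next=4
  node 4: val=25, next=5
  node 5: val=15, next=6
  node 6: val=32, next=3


Floyd's tortoise (slow, +1) and hare (fast, +2):
  init: slow=0, fast=0
  step 1: slow=1, fast=2
  step 2: slow=2, fast=4
  step 3: slow=3, fast=6
  step 4: slow=4, fast=4
  slow == fast at node 4: cycle detected

Cycle: yes


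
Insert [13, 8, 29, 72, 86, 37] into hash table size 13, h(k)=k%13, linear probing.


Insert 13: h=0 -> slot 0
Insert 8: h=8 -> slot 8
Insert 29: h=3 -> slot 3
Insert 72: h=7 -> slot 7
Insert 86: h=8, 1 probes -> slot 9
Insert 37: h=11 -> slot 11

Table: [13, None, None, 29, None, None, None, 72, 8, 86, None, 37, None]


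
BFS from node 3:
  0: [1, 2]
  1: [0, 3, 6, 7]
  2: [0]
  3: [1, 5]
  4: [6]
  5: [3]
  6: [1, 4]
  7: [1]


Visit 3, enqueue [1, 5]
Visit 1, enqueue [0, 6, 7]
Visit 5, enqueue []
Visit 0, enqueue [2]
Visit 6, enqueue [4]
Visit 7, enqueue []
Visit 2, enqueue []
Visit 4, enqueue []

BFS order: [3, 1, 5, 0, 6, 7, 2, 4]


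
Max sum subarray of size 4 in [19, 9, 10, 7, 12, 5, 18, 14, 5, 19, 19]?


[0:4]: 45
[1:5]: 38
[2:6]: 34
[3:7]: 42
[4:8]: 49
[5:9]: 42
[6:10]: 56
[7:11]: 57

Max: 57 at [7:11]


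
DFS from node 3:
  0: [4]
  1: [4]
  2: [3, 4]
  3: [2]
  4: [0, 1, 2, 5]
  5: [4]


Visit 3, push [2]
Visit 2, push [4]
Visit 4, push [5, 1, 0]
Visit 0, push []
Visit 1, push []
Visit 5, push []

DFS order: [3, 2, 4, 0, 1, 5]


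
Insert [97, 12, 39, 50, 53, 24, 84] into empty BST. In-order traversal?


Insert 97: root
Insert 12: L from 97
Insert 39: L from 97 -> R from 12
Insert 50: L from 97 -> R from 12 -> R from 39
Insert 53: L from 97 -> R from 12 -> R from 39 -> R from 50
Insert 24: L from 97 -> R from 12 -> L from 39
Insert 84: L from 97 -> R from 12 -> R from 39 -> R from 50 -> R from 53

In-order: [12, 24, 39, 50, 53, 84, 97]


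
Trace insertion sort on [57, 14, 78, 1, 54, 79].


Initial: [57, 14, 78, 1, 54, 79]
Insert 14: [14, 57, 78, 1, 54, 79]
Insert 78: [14, 57, 78, 1, 54, 79]
Insert 1: [1, 14, 57, 78, 54, 79]
Insert 54: [1, 14, 54, 57, 78, 79]
Insert 79: [1, 14, 54, 57, 78, 79]

Sorted: [1, 14, 54, 57, 78, 79]


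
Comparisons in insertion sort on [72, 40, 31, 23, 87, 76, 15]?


Algorithm: insertion sort
Input: [72, 40, 31, 23, 87, 76, 15]
Sorted: [15, 23, 31, 40, 72, 76, 87]

15


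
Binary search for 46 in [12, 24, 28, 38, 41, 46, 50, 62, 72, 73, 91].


Step 1: lo=0, hi=10, mid=5, val=46

Found at index 5


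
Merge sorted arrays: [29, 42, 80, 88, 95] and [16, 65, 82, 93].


Take 16 from B
Take 29 from A
Take 42 from A
Take 65 from B
Take 80 from A
Take 82 from B
Take 88 from A
Take 93 from B

Merged: [16, 29, 42, 65, 80, 82, 88, 93, 95]


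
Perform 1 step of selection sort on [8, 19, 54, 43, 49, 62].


Initial: [8, 19, 54, 43, 49, 62]
Step 1: min=8 at 0
  Swap: [8, 19, 54, 43, 49, 62]

After 1 step: [8, 19, 54, 43, 49, 62]


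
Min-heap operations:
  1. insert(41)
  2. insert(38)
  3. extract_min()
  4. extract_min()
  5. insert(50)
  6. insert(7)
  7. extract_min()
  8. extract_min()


insert(41) -> [41]
insert(38) -> [38, 41]
extract_min()->38, [41]
extract_min()->41, []
insert(50) -> [50]
insert(7) -> [7, 50]
extract_min()->7, [50]
extract_min()->50, []

Final heap: []


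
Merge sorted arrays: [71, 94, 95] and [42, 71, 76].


Take 42 from B
Take 71 from A
Take 71 from B
Take 76 from B

Merged: [42, 71, 71, 76, 94, 95]


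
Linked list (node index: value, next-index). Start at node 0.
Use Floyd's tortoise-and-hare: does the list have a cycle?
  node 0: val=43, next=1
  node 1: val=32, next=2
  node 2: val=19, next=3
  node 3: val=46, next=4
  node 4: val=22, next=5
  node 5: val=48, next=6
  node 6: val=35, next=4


Floyd's tortoise (slow, +1) and hare (fast, +2):
  init: slow=0, fast=0
  step 1: slow=1, fast=2
  step 2: slow=2, fast=4
  step 3: slow=3, fast=6
  step 4: slow=4, fast=5
  step 5: slow=5, fast=4
  step 6: slow=6, fast=6
  slow == fast at node 6: cycle detected

Cycle: yes


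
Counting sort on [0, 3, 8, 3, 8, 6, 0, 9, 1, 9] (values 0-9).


Input: [0, 3, 8, 3, 8, 6, 0, 9, 1, 9]
Counts: [2, 1, 0, 2, 0, 0, 1, 0, 2, 2]

Sorted: [0, 0, 1, 3, 3, 6, 8, 8, 9, 9]


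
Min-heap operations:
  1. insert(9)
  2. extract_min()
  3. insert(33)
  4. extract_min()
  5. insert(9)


insert(9) -> [9]
extract_min()->9, []
insert(33) -> [33]
extract_min()->33, []
insert(9) -> [9]

Final heap: [9]


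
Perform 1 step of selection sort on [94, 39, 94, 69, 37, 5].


Initial: [94, 39, 94, 69, 37, 5]
Step 1: min=5 at 5
  Swap: [5, 39, 94, 69, 37, 94]

After 1 step: [5, 39, 94, 69, 37, 94]


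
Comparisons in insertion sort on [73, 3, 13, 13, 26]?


Algorithm: insertion sort
Input: [73, 3, 13, 13, 26]
Sorted: [3, 13, 13, 26, 73]

7


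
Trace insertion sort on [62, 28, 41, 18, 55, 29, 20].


Initial: [62, 28, 41, 18, 55, 29, 20]
Insert 28: [28, 62, 41, 18, 55, 29, 20]
Insert 41: [28, 41, 62, 18, 55, 29, 20]
Insert 18: [18, 28, 41, 62, 55, 29, 20]
Insert 55: [18, 28, 41, 55, 62, 29, 20]
Insert 29: [18, 28, 29, 41, 55, 62, 20]
Insert 20: [18, 20, 28, 29, 41, 55, 62]

Sorted: [18, 20, 28, 29, 41, 55, 62]


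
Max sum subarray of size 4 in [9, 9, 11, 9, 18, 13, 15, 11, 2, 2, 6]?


[0:4]: 38
[1:5]: 47
[2:6]: 51
[3:7]: 55
[4:8]: 57
[5:9]: 41
[6:10]: 30
[7:11]: 21

Max: 57 at [4:8]


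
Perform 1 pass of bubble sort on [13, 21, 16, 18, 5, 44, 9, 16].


Initial: [13, 21, 16, 18, 5, 44, 9, 16]
Pass 1: [13, 16, 18, 5, 21, 9, 16, 44] (5 swaps)

After 1 pass: [13, 16, 18, 5, 21, 9, 16, 44]


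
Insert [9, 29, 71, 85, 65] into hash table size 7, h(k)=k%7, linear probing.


Insert 9: h=2 -> slot 2
Insert 29: h=1 -> slot 1
Insert 71: h=1, 2 probes -> slot 3
Insert 85: h=1, 3 probes -> slot 4
Insert 65: h=2, 3 probes -> slot 5

Table: [None, 29, 9, 71, 85, 65, None]


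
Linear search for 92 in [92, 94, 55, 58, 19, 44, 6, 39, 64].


i=0: 92==92 found!

Found at 0, 1 comps


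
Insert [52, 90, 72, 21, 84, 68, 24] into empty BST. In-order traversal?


Insert 52: root
Insert 90: R from 52
Insert 72: R from 52 -> L from 90
Insert 21: L from 52
Insert 84: R from 52 -> L from 90 -> R from 72
Insert 68: R from 52 -> L from 90 -> L from 72
Insert 24: L from 52 -> R from 21

In-order: [21, 24, 52, 68, 72, 84, 90]


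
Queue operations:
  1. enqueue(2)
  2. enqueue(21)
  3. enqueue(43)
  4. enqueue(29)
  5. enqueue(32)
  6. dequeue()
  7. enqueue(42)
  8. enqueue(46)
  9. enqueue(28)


enqueue(2) -> [2]
enqueue(21) -> [2, 21]
enqueue(43) -> [2, 21, 43]
enqueue(29) -> [2, 21, 43, 29]
enqueue(32) -> [2, 21, 43, 29, 32]
dequeue()->2, [21, 43, 29, 32]
enqueue(42) -> [21, 43, 29, 32, 42]
enqueue(46) -> [21, 43, 29, 32, 42, 46]
enqueue(28) -> [21, 43, 29, 32, 42, 46, 28]

Final queue: [21, 43, 29, 32, 42, 46, 28]


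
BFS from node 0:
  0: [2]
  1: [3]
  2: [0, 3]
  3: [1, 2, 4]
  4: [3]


Visit 0, enqueue [2]
Visit 2, enqueue [3]
Visit 3, enqueue [1, 4]
Visit 1, enqueue []
Visit 4, enqueue []

BFS order: [0, 2, 3, 1, 4]


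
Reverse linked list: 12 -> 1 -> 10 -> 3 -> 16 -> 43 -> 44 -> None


Step 1: curr=12, set curr.next=prev(None) | reversed so far: 12
Step 2: curr=1, set curr.next=prev(12) | reversed so far: 1 -> 12
Step 3: curr=10, set curr.next=prev(1) | reversed so far: 10 -> 1 -> 12
Step 4: curr=3, set curr.next=prev(10) | reversed so far: 3 -> 10 -> 1 -> 12
Step 5: curr=16, set curr.next=prev(3) | reversed so far: 16 -> 3 -> 10 -> 1 -> 12
Step 6: curr=43, set curr.next=prev(16) | reversed so far: 43 -> 16 -> 3 -> 10 -> 1 -> 12
Step 7: curr=44, set curr.next=prev(43) | reversed so far: 44 -> 43 -> 16 -> 3 -> 10 -> 1 -> 12

44 -> 43 -> 16 -> 3 -> 10 -> 1 -> 12 -> None


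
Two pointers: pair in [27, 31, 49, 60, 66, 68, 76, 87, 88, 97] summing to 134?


lo=0(27)+hi=9(97)=124
lo=1(31)+hi=9(97)=128
lo=2(49)+hi=9(97)=146
lo=2(49)+hi=8(88)=137
lo=2(49)+hi=7(87)=136
lo=2(49)+hi=6(76)=125
lo=3(60)+hi=6(76)=136
lo=3(60)+hi=5(68)=128
lo=4(66)+hi=5(68)=134

Yes: 66+68=134


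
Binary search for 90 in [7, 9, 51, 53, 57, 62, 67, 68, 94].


Step 1: lo=0, hi=8, mid=4, val=57
Step 2: lo=5, hi=8, mid=6, val=67
Step 3: lo=7, hi=8, mid=7, val=68
Step 4: lo=8, hi=8, mid=8, val=94

Not found


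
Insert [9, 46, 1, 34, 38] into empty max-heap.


Insert 9: [9]
Insert 46: [46, 9]
Insert 1: [46, 9, 1]
Insert 34: [46, 34, 1, 9]
Insert 38: [46, 38, 1, 9, 34]

Final heap: [46, 38, 1, 9, 34]


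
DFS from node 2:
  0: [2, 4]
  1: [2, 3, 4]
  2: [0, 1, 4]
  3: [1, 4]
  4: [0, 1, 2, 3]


Visit 2, push [4, 1, 0]
Visit 0, push [4]
Visit 4, push [3, 1]
Visit 1, push [3]
Visit 3, push []

DFS order: [2, 0, 4, 1, 3]


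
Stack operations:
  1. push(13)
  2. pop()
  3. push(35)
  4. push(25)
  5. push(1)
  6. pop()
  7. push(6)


push(13) -> [13]
pop()->13, []
push(35) -> [35]
push(25) -> [35, 25]
push(1) -> [35, 25, 1]
pop()->1, [35, 25]
push(6) -> [35, 25, 6]

Final stack: [35, 25, 6]


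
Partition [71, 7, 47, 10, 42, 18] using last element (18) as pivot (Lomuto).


Pivot: 18
  7 <= 18: swap -> [7, 71, 47, 10, 42, 18]
  10 <= 18: swap -> [7, 10, 47, 71, 42, 18]
Place pivot at 2: [7, 10, 18, 71, 42, 47]

Partitioned: [7, 10, 18, 71, 42, 47]


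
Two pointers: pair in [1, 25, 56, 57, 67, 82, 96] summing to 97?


lo=0(1)+hi=6(96)=97

Yes: 1+96=97


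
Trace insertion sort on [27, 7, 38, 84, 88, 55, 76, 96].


Initial: [27, 7, 38, 84, 88, 55, 76, 96]
Insert 7: [7, 27, 38, 84, 88, 55, 76, 96]
Insert 38: [7, 27, 38, 84, 88, 55, 76, 96]
Insert 84: [7, 27, 38, 84, 88, 55, 76, 96]
Insert 88: [7, 27, 38, 84, 88, 55, 76, 96]
Insert 55: [7, 27, 38, 55, 84, 88, 76, 96]
Insert 76: [7, 27, 38, 55, 76, 84, 88, 96]
Insert 96: [7, 27, 38, 55, 76, 84, 88, 96]

Sorted: [7, 27, 38, 55, 76, 84, 88, 96]


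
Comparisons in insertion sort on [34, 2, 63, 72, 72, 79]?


Algorithm: insertion sort
Input: [34, 2, 63, 72, 72, 79]
Sorted: [2, 34, 63, 72, 72, 79]

5


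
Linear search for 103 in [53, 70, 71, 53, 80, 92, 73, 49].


i=0: 53!=103
i=1: 70!=103
i=2: 71!=103
i=3: 53!=103
i=4: 80!=103
i=5: 92!=103
i=6: 73!=103
i=7: 49!=103

Not found, 8 comps


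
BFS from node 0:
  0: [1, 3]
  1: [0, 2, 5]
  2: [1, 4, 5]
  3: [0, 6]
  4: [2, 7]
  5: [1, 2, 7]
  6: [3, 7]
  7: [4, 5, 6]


Visit 0, enqueue [1, 3]
Visit 1, enqueue [2, 5]
Visit 3, enqueue [6]
Visit 2, enqueue [4]
Visit 5, enqueue [7]
Visit 6, enqueue []
Visit 4, enqueue []
Visit 7, enqueue []

BFS order: [0, 1, 3, 2, 5, 6, 4, 7]


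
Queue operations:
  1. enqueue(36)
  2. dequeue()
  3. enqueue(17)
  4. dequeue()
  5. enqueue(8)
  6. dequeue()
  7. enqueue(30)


enqueue(36) -> [36]
dequeue()->36, []
enqueue(17) -> [17]
dequeue()->17, []
enqueue(8) -> [8]
dequeue()->8, []
enqueue(30) -> [30]

Final queue: [30]


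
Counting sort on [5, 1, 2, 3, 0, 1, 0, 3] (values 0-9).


Input: [5, 1, 2, 3, 0, 1, 0, 3]
Counts: [2, 2, 1, 2, 0, 1, 0, 0, 0, 0]

Sorted: [0, 0, 1, 1, 2, 3, 3, 5]


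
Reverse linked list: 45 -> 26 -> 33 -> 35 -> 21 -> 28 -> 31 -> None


Step 1: curr=45, set curr.next=prev(None) | reversed so far: 45
Step 2: curr=26, set curr.next=prev(45) | reversed so far: 26 -> 45
Step 3: curr=33, set curr.next=prev(26) | reversed so far: 33 -> 26 -> 45
Step 4: curr=35, set curr.next=prev(33) | reversed so far: 35 -> 33 -> 26 -> 45
Step 5: curr=21, set curr.next=prev(35) | reversed so far: 21 -> 35 -> 33 -> 26 -> 45
Step 6: curr=28, set curr.next=prev(21) | reversed so far: 28 -> 21 -> 35 -> 33 -> 26 -> 45
Step 7: curr=31, set curr.next=prev(28) | reversed so far: 31 -> 28 -> 21 -> 35 -> 33 -> 26 -> 45

31 -> 28 -> 21 -> 35 -> 33 -> 26 -> 45 -> None


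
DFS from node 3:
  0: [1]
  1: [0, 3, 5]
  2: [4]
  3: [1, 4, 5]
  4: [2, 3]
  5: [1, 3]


Visit 3, push [5, 4, 1]
Visit 1, push [5, 0]
Visit 0, push []
Visit 5, push []
Visit 4, push [2]
Visit 2, push []

DFS order: [3, 1, 0, 5, 4, 2]


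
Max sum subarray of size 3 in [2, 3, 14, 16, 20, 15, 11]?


[0:3]: 19
[1:4]: 33
[2:5]: 50
[3:6]: 51
[4:7]: 46

Max: 51 at [3:6]


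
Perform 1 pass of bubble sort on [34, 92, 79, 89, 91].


Initial: [34, 92, 79, 89, 91]
Pass 1: [34, 79, 89, 91, 92] (3 swaps)

After 1 pass: [34, 79, 89, 91, 92]


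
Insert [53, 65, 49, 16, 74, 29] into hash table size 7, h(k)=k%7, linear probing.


Insert 53: h=4 -> slot 4
Insert 65: h=2 -> slot 2
Insert 49: h=0 -> slot 0
Insert 16: h=2, 1 probes -> slot 3
Insert 74: h=4, 1 probes -> slot 5
Insert 29: h=1 -> slot 1

Table: [49, 29, 65, 16, 53, 74, None]


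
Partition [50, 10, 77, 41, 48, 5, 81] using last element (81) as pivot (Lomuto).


Pivot: 81
  50 <= 81: advance i (no swap)
  10 <= 81: advance i (no swap)
  77 <= 81: advance i (no swap)
  41 <= 81: advance i (no swap)
  48 <= 81: advance i (no swap)
  5 <= 81: advance i (no swap)
Place pivot at 6: [50, 10, 77, 41, 48, 5, 81]

Partitioned: [50, 10, 77, 41, 48, 5, 81]


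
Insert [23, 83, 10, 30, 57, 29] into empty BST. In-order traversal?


Insert 23: root
Insert 83: R from 23
Insert 10: L from 23
Insert 30: R from 23 -> L from 83
Insert 57: R from 23 -> L from 83 -> R from 30
Insert 29: R from 23 -> L from 83 -> L from 30

In-order: [10, 23, 29, 30, 57, 83]


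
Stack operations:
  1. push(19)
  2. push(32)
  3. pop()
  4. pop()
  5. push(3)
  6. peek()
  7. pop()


push(19) -> [19]
push(32) -> [19, 32]
pop()->32, [19]
pop()->19, []
push(3) -> [3]
peek()->3
pop()->3, []

Final stack: []


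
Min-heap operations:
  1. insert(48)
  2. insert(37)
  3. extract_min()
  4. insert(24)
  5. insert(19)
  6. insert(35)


insert(48) -> [48]
insert(37) -> [37, 48]
extract_min()->37, [48]
insert(24) -> [24, 48]
insert(19) -> [19, 48, 24]
insert(35) -> [19, 35, 24, 48]

Final heap: [19, 35, 24, 48]


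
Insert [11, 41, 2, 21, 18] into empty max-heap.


Insert 11: [11]
Insert 41: [41, 11]
Insert 2: [41, 11, 2]
Insert 21: [41, 21, 2, 11]
Insert 18: [41, 21, 2, 11, 18]

Final heap: [41, 21, 2, 11, 18]


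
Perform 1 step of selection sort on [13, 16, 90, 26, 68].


Initial: [13, 16, 90, 26, 68]
Step 1: min=13 at 0
  Swap: [13, 16, 90, 26, 68]

After 1 step: [13, 16, 90, 26, 68]


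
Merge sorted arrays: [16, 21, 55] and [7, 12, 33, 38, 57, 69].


Take 7 from B
Take 12 from B
Take 16 from A
Take 21 from A
Take 33 from B
Take 38 from B
Take 55 from A

Merged: [7, 12, 16, 21, 33, 38, 55, 57, 69]


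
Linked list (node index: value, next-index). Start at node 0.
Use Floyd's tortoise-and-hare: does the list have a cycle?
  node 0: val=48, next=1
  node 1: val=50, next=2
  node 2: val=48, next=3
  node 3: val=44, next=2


Floyd's tortoise (slow, +1) and hare (fast, +2):
  init: slow=0, fast=0
  step 1: slow=1, fast=2
  step 2: slow=2, fast=2
  slow == fast at node 2: cycle detected

Cycle: yes


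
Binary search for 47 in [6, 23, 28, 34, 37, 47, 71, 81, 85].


Step 1: lo=0, hi=8, mid=4, val=37
Step 2: lo=5, hi=8, mid=6, val=71
Step 3: lo=5, hi=5, mid=5, val=47

Found at index 5


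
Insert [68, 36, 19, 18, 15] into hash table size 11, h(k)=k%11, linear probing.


Insert 68: h=2 -> slot 2
Insert 36: h=3 -> slot 3
Insert 19: h=8 -> slot 8
Insert 18: h=7 -> slot 7
Insert 15: h=4 -> slot 4

Table: [None, None, 68, 36, 15, None, None, 18, 19, None, None]


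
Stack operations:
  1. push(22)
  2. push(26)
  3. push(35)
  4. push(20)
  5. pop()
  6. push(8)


push(22) -> [22]
push(26) -> [22, 26]
push(35) -> [22, 26, 35]
push(20) -> [22, 26, 35, 20]
pop()->20, [22, 26, 35]
push(8) -> [22, 26, 35, 8]

Final stack: [22, 26, 35, 8]


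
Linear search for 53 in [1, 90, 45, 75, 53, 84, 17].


i=0: 1!=53
i=1: 90!=53
i=2: 45!=53
i=3: 75!=53
i=4: 53==53 found!

Found at 4, 5 comps


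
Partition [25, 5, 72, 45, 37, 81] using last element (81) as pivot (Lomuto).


Pivot: 81
  25 <= 81: advance i (no swap)
  5 <= 81: advance i (no swap)
  72 <= 81: advance i (no swap)
  45 <= 81: advance i (no swap)
  37 <= 81: advance i (no swap)
Place pivot at 5: [25, 5, 72, 45, 37, 81]

Partitioned: [25, 5, 72, 45, 37, 81]


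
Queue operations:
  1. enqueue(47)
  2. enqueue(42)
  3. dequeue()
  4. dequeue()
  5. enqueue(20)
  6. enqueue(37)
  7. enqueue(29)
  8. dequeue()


enqueue(47) -> [47]
enqueue(42) -> [47, 42]
dequeue()->47, [42]
dequeue()->42, []
enqueue(20) -> [20]
enqueue(37) -> [20, 37]
enqueue(29) -> [20, 37, 29]
dequeue()->20, [37, 29]

Final queue: [37, 29]


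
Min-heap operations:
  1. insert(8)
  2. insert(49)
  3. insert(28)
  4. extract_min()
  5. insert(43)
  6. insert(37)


insert(8) -> [8]
insert(49) -> [8, 49]
insert(28) -> [8, 49, 28]
extract_min()->8, [28, 49]
insert(43) -> [28, 49, 43]
insert(37) -> [28, 37, 43, 49]

Final heap: [28, 37, 43, 49]


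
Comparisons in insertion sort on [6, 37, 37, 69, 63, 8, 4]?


Algorithm: insertion sort
Input: [6, 37, 37, 69, 63, 8, 4]
Sorted: [4, 6, 8, 37, 37, 63, 69]

16


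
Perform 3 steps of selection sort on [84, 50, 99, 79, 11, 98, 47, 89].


Initial: [84, 50, 99, 79, 11, 98, 47, 89]
Step 1: min=11 at 4
  Swap: [11, 50, 99, 79, 84, 98, 47, 89]
Step 2: min=47 at 6
  Swap: [11, 47, 99, 79, 84, 98, 50, 89]
Step 3: min=50 at 6
  Swap: [11, 47, 50, 79, 84, 98, 99, 89]

After 3 steps: [11, 47, 50, 79, 84, 98, 99, 89]


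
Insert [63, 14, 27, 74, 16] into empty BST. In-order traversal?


Insert 63: root
Insert 14: L from 63
Insert 27: L from 63 -> R from 14
Insert 74: R from 63
Insert 16: L from 63 -> R from 14 -> L from 27

In-order: [14, 16, 27, 63, 74]


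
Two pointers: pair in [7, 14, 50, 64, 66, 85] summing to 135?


lo=0(7)+hi=5(85)=92
lo=1(14)+hi=5(85)=99
lo=2(50)+hi=5(85)=135

Yes: 50+85=135


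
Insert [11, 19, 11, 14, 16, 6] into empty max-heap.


Insert 11: [11]
Insert 19: [19, 11]
Insert 11: [19, 11, 11]
Insert 14: [19, 14, 11, 11]
Insert 16: [19, 16, 11, 11, 14]
Insert 6: [19, 16, 11, 11, 14, 6]

Final heap: [19, 16, 11, 11, 14, 6]


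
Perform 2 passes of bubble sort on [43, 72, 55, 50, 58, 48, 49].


Initial: [43, 72, 55, 50, 58, 48, 49]
Pass 1: [43, 55, 50, 58, 48, 49, 72] (5 swaps)
Pass 2: [43, 50, 55, 48, 49, 58, 72] (3 swaps)

After 2 passes: [43, 50, 55, 48, 49, 58, 72]


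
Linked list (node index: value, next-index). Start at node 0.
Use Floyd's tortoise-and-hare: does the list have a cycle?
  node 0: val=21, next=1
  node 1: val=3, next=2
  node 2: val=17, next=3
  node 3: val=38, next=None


Floyd's tortoise (slow, +1) and hare (fast, +2):
  init: slow=0, fast=0
  step 1: slow=1, fast=2
  step 2: fast 2->3->None, no cycle

Cycle: no


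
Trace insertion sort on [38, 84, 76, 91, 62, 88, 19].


Initial: [38, 84, 76, 91, 62, 88, 19]
Insert 84: [38, 84, 76, 91, 62, 88, 19]
Insert 76: [38, 76, 84, 91, 62, 88, 19]
Insert 91: [38, 76, 84, 91, 62, 88, 19]
Insert 62: [38, 62, 76, 84, 91, 88, 19]
Insert 88: [38, 62, 76, 84, 88, 91, 19]
Insert 19: [19, 38, 62, 76, 84, 88, 91]

Sorted: [19, 38, 62, 76, 84, 88, 91]


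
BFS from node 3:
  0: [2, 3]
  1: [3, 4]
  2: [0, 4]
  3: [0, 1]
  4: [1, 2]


Visit 3, enqueue [0, 1]
Visit 0, enqueue [2]
Visit 1, enqueue [4]
Visit 2, enqueue []
Visit 4, enqueue []

BFS order: [3, 0, 1, 2, 4]


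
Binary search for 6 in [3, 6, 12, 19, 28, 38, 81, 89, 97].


Step 1: lo=0, hi=8, mid=4, val=28
Step 2: lo=0, hi=3, mid=1, val=6

Found at index 1


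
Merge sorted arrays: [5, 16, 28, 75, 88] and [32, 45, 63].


Take 5 from A
Take 16 from A
Take 28 from A
Take 32 from B
Take 45 from B
Take 63 from B

Merged: [5, 16, 28, 32, 45, 63, 75, 88]


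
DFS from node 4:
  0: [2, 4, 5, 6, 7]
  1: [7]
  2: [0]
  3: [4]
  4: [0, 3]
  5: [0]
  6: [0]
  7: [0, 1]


Visit 4, push [3, 0]
Visit 0, push [7, 6, 5, 2]
Visit 2, push []
Visit 5, push []
Visit 6, push []
Visit 7, push [1]
Visit 1, push []
Visit 3, push []

DFS order: [4, 0, 2, 5, 6, 7, 1, 3]


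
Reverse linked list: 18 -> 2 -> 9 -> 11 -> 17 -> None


Step 1: curr=18, set curr.next=prev(None) | reversed so far: 18
Step 2: curr=2, set curr.next=prev(18) | reversed so far: 2 -> 18
Step 3: curr=9, set curr.next=prev(2) | reversed so far: 9 -> 2 -> 18
Step 4: curr=11, set curr.next=prev(9) | reversed so far: 11 -> 9 -> 2 -> 18
Step 5: curr=17, set curr.next=prev(11) | reversed so far: 17 -> 11 -> 9 -> 2 -> 18

17 -> 11 -> 9 -> 2 -> 18 -> None


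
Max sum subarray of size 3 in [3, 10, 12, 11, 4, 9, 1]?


[0:3]: 25
[1:4]: 33
[2:5]: 27
[3:6]: 24
[4:7]: 14

Max: 33 at [1:4]


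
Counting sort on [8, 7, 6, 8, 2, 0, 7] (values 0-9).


Input: [8, 7, 6, 8, 2, 0, 7]
Counts: [1, 0, 1, 0, 0, 0, 1, 2, 2, 0]

Sorted: [0, 2, 6, 7, 7, 8, 8]


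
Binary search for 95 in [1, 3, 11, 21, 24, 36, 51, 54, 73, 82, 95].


Step 1: lo=0, hi=10, mid=5, val=36
Step 2: lo=6, hi=10, mid=8, val=73
Step 3: lo=9, hi=10, mid=9, val=82
Step 4: lo=10, hi=10, mid=10, val=95

Found at index 10


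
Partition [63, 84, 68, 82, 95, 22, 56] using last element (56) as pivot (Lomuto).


Pivot: 56
  22 <= 56: swap -> [22, 84, 68, 82, 95, 63, 56]
Place pivot at 1: [22, 56, 68, 82, 95, 63, 84]

Partitioned: [22, 56, 68, 82, 95, 63, 84]


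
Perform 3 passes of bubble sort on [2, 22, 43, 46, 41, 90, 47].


Initial: [2, 22, 43, 46, 41, 90, 47]
Pass 1: [2, 22, 43, 41, 46, 47, 90] (2 swaps)
Pass 2: [2, 22, 41, 43, 46, 47, 90] (1 swaps)
Pass 3: [2, 22, 41, 43, 46, 47, 90] (0 swaps)

After 3 passes: [2, 22, 41, 43, 46, 47, 90]


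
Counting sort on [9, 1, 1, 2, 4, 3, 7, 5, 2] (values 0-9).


Input: [9, 1, 1, 2, 4, 3, 7, 5, 2]
Counts: [0, 2, 2, 1, 1, 1, 0, 1, 0, 1]

Sorted: [1, 1, 2, 2, 3, 4, 5, 7, 9]


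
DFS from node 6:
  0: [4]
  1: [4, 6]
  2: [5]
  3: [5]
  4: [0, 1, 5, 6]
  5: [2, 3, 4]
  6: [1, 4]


Visit 6, push [4, 1]
Visit 1, push [4]
Visit 4, push [5, 0]
Visit 0, push []
Visit 5, push [3, 2]
Visit 2, push []
Visit 3, push []

DFS order: [6, 1, 4, 0, 5, 2, 3]


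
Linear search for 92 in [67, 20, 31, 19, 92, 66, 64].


i=0: 67!=92
i=1: 20!=92
i=2: 31!=92
i=3: 19!=92
i=4: 92==92 found!

Found at 4, 5 comps


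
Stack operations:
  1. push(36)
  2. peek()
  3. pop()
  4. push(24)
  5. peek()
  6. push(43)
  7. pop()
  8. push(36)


push(36) -> [36]
peek()->36
pop()->36, []
push(24) -> [24]
peek()->24
push(43) -> [24, 43]
pop()->43, [24]
push(36) -> [24, 36]

Final stack: [24, 36]


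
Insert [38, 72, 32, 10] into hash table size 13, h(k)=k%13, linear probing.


Insert 38: h=12 -> slot 12
Insert 72: h=7 -> slot 7
Insert 32: h=6 -> slot 6
Insert 10: h=10 -> slot 10

Table: [None, None, None, None, None, None, 32, 72, None, None, 10, None, 38]


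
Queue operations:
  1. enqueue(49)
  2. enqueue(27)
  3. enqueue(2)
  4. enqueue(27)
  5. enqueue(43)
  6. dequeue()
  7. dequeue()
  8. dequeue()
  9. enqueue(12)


enqueue(49) -> [49]
enqueue(27) -> [49, 27]
enqueue(2) -> [49, 27, 2]
enqueue(27) -> [49, 27, 2, 27]
enqueue(43) -> [49, 27, 2, 27, 43]
dequeue()->49, [27, 2, 27, 43]
dequeue()->27, [2, 27, 43]
dequeue()->2, [27, 43]
enqueue(12) -> [27, 43, 12]

Final queue: [27, 43, 12]


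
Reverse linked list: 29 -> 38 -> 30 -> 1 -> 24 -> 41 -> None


Step 1: curr=29, set curr.next=prev(None) | reversed so far: 29
Step 2: curr=38, set curr.next=prev(29) | reversed so far: 38 -> 29
Step 3: curr=30, set curr.next=prev(38) | reversed so far: 30 -> 38 -> 29
Step 4: curr=1, set curr.next=prev(30) | reversed so far: 1 -> 30 -> 38 -> 29
Step 5: curr=24, set curr.next=prev(1) | reversed so far: 24 -> 1 -> 30 -> 38 -> 29
Step 6: curr=41, set curr.next=prev(24) | reversed so far: 41 -> 24 -> 1 -> 30 -> 38 -> 29

41 -> 24 -> 1 -> 30 -> 38 -> 29 -> None


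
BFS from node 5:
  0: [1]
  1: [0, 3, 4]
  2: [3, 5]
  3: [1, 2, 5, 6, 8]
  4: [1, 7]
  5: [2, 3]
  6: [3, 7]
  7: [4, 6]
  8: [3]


Visit 5, enqueue [2, 3]
Visit 2, enqueue []
Visit 3, enqueue [1, 6, 8]
Visit 1, enqueue [0, 4]
Visit 6, enqueue [7]
Visit 8, enqueue []
Visit 0, enqueue []
Visit 4, enqueue []
Visit 7, enqueue []

BFS order: [5, 2, 3, 1, 6, 8, 0, 4, 7]


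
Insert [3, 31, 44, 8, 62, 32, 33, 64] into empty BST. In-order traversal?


Insert 3: root
Insert 31: R from 3
Insert 44: R from 3 -> R from 31
Insert 8: R from 3 -> L from 31
Insert 62: R from 3 -> R from 31 -> R from 44
Insert 32: R from 3 -> R from 31 -> L from 44
Insert 33: R from 3 -> R from 31 -> L from 44 -> R from 32
Insert 64: R from 3 -> R from 31 -> R from 44 -> R from 62

In-order: [3, 8, 31, 32, 33, 44, 62, 64]


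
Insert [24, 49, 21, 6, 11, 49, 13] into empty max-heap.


Insert 24: [24]
Insert 49: [49, 24]
Insert 21: [49, 24, 21]
Insert 6: [49, 24, 21, 6]
Insert 11: [49, 24, 21, 6, 11]
Insert 49: [49, 24, 49, 6, 11, 21]
Insert 13: [49, 24, 49, 6, 11, 21, 13]

Final heap: [49, 24, 49, 6, 11, 21, 13]


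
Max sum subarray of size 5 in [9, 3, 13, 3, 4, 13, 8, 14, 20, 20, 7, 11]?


[0:5]: 32
[1:6]: 36
[2:7]: 41
[3:8]: 42
[4:9]: 59
[5:10]: 75
[6:11]: 69
[7:12]: 72

Max: 75 at [5:10]


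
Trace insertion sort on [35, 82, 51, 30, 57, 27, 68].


Initial: [35, 82, 51, 30, 57, 27, 68]
Insert 82: [35, 82, 51, 30, 57, 27, 68]
Insert 51: [35, 51, 82, 30, 57, 27, 68]
Insert 30: [30, 35, 51, 82, 57, 27, 68]
Insert 57: [30, 35, 51, 57, 82, 27, 68]
Insert 27: [27, 30, 35, 51, 57, 82, 68]
Insert 68: [27, 30, 35, 51, 57, 68, 82]

Sorted: [27, 30, 35, 51, 57, 68, 82]


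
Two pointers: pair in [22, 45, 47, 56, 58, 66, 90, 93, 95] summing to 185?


lo=0(22)+hi=8(95)=117
lo=1(45)+hi=8(95)=140
lo=2(47)+hi=8(95)=142
lo=3(56)+hi=8(95)=151
lo=4(58)+hi=8(95)=153
lo=5(66)+hi=8(95)=161
lo=6(90)+hi=8(95)=185

Yes: 90+95=185


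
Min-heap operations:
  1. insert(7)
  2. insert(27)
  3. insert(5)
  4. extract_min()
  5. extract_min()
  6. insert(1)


insert(7) -> [7]
insert(27) -> [7, 27]
insert(5) -> [5, 27, 7]
extract_min()->5, [7, 27]
extract_min()->7, [27]
insert(1) -> [1, 27]

Final heap: [1, 27]


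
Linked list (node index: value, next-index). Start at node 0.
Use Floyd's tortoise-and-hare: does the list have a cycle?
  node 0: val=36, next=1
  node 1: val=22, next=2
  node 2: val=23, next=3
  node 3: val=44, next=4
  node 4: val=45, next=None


Floyd's tortoise (slow, +1) and hare (fast, +2):
  init: slow=0, fast=0
  step 1: slow=1, fast=2
  step 2: slow=2, fast=4
  step 3: fast -> None, no cycle

Cycle: no


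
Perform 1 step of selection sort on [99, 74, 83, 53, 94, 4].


Initial: [99, 74, 83, 53, 94, 4]
Step 1: min=4 at 5
  Swap: [4, 74, 83, 53, 94, 99]

After 1 step: [4, 74, 83, 53, 94, 99]


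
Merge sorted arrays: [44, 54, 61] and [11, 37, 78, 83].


Take 11 from B
Take 37 from B
Take 44 from A
Take 54 from A
Take 61 from A

Merged: [11, 37, 44, 54, 61, 78, 83]


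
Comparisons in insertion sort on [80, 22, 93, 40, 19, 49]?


Algorithm: insertion sort
Input: [80, 22, 93, 40, 19, 49]
Sorted: [19, 22, 40, 49, 80, 93]

12


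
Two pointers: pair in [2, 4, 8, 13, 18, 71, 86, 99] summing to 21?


lo=0(2)+hi=7(99)=101
lo=0(2)+hi=6(86)=88
lo=0(2)+hi=5(71)=73
lo=0(2)+hi=4(18)=20
lo=1(4)+hi=4(18)=22
lo=1(4)+hi=3(13)=17
lo=2(8)+hi=3(13)=21

Yes: 8+13=21


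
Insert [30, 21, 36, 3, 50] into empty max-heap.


Insert 30: [30]
Insert 21: [30, 21]
Insert 36: [36, 21, 30]
Insert 3: [36, 21, 30, 3]
Insert 50: [50, 36, 30, 3, 21]

Final heap: [50, 36, 30, 3, 21]


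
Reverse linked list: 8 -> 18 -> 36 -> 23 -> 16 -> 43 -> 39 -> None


Step 1: curr=8, set curr.next=prev(None) | reversed so far: 8
Step 2: curr=18, set curr.next=prev(8) | reversed so far: 18 -> 8
Step 3: curr=36, set curr.next=prev(18) | reversed so far: 36 -> 18 -> 8
Step 4: curr=23, set curr.next=prev(36) | reversed so far: 23 -> 36 -> 18 -> 8
Step 5: curr=16, set curr.next=prev(23) | reversed so far: 16 -> 23 -> 36 -> 18 -> 8
Step 6: curr=43, set curr.next=prev(16) | reversed so far: 43 -> 16 -> 23 -> 36 -> 18 -> 8
Step 7: curr=39, set curr.next=prev(43) | reversed so far: 39 -> 43 -> 16 -> 23 -> 36 -> 18 -> 8

39 -> 43 -> 16 -> 23 -> 36 -> 18 -> 8 -> None


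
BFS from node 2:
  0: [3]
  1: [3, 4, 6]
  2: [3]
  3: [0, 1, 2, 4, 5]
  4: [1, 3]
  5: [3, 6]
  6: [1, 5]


Visit 2, enqueue [3]
Visit 3, enqueue [0, 1, 4, 5]
Visit 0, enqueue []
Visit 1, enqueue [6]
Visit 4, enqueue []
Visit 5, enqueue []
Visit 6, enqueue []

BFS order: [2, 3, 0, 1, 4, 5, 6]


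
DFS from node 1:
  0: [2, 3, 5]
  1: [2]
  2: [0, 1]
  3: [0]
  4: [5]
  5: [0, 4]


Visit 1, push [2]
Visit 2, push [0]
Visit 0, push [5, 3]
Visit 3, push []
Visit 5, push [4]
Visit 4, push []

DFS order: [1, 2, 0, 3, 5, 4]


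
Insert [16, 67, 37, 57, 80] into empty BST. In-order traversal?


Insert 16: root
Insert 67: R from 16
Insert 37: R from 16 -> L from 67
Insert 57: R from 16 -> L from 67 -> R from 37
Insert 80: R from 16 -> R from 67

In-order: [16, 37, 57, 67, 80]


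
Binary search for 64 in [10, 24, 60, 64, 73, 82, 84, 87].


Step 1: lo=0, hi=7, mid=3, val=64

Found at index 3


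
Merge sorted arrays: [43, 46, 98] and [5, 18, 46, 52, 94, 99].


Take 5 from B
Take 18 from B
Take 43 from A
Take 46 from A
Take 46 from B
Take 52 from B
Take 94 from B
Take 98 from A

Merged: [5, 18, 43, 46, 46, 52, 94, 98, 99]


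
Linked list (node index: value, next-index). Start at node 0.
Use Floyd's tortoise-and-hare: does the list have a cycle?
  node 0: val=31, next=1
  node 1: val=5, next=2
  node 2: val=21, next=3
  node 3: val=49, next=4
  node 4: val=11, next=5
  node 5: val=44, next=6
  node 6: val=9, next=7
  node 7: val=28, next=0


Floyd's tortoise (slow, +1) and hare (fast, +2):
  init: slow=0, fast=0
  step 1: slow=1, fast=2
  step 2: slow=2, fast=4
  step 3: slow=3, fast=6
  step 4: slow=4, fast=0
  step 5: slow=5, fast=2
  step 6: slow=6, fast=4
  step 7: slow=7, fast=6
  step 8: slow=0, fast=0
  slow == fast at node 0: cycle detected

Cycle: yes


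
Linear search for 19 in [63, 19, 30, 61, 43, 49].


i=0: 63!=19
i=1: 19==19 found!

Found at 1, 2 comps


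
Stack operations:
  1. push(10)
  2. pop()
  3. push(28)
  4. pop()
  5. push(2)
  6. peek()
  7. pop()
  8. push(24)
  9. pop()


push(10) -> [10]
pop()->10, []
push(28) -> [28]
pop()->28, []
push(2) -> [2]
peek()->2
pop()->2, []
push(24) -> [24]
pop()->24, []

Final stack: []


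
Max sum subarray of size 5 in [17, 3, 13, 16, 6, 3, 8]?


[0:5]: 55
[1:6]: 41
[2:7]: 46

Max: 55 at [0:5]


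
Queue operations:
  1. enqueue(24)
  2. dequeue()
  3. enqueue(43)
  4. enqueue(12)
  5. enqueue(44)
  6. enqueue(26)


enqueue(24) -> [24]
dequeue()->24, []
enqueue(43) -> [43]
enqueue(12) -> [43, 12]
enqueue(44) -> [43, 12, 44]
enqueue(26) -> [43, 12, 44, 26]

Final queue: [43, 12, 44, 26]
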